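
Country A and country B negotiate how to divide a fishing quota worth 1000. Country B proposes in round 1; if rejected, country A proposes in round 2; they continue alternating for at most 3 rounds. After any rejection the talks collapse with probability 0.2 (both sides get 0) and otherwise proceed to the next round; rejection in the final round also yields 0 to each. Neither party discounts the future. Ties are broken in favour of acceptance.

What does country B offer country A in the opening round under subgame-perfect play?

Round 3 (country B proposes): rejection yields 0 for country A; country B offers 0 and keeps 1000.
Round 2 (country A proposes): rejecting gives country B an expected 0.8 × 1000 = 800. Country A offers 800 and keeps 1000 − 800 = 200.
Round 1 (country B proposes): rejecting gives country A an expected 0.8 × 200 = 160; country B offers that and keeps 840.

160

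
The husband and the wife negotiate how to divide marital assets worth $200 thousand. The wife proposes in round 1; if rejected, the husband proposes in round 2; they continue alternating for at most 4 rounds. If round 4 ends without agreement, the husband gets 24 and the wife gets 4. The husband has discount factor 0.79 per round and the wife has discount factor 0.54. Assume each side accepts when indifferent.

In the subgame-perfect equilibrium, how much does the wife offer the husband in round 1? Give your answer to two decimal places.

Round 4 (the husband proposes): the wife gets 4 if talks fail, so the husband offers 4 and keeps 196.
Round 3 (the wife proposes): the husband can get 196 next round, worth 0.79 × 196 = 154.84 now, so the wife offers 154.84, keeping 45.16.
Round 2 (the husband proposes): the wife can get 45.16 next round, worth 0.54 × 45.16 = 24.3864 now, so the husband offers 24.3864, keeping 175.6136.
Round 1 (the wife proposes): the husband can get 175.6136 next round, worth 0.79 × 175.6136 = 138.734744 now, so the wife offers 138.734744, keeping 61.265256.

138.73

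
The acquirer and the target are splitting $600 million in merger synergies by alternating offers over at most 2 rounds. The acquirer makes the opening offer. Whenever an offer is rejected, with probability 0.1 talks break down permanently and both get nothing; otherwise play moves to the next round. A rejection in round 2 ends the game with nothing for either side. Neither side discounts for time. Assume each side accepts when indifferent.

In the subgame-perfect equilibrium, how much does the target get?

Round 2 (the target proposes): the acquirer will accept anything ≥ 0, so the target offers 0 and keeps 600.
Round 1 (the acquirer proposes): rejecting gives the target an expected 0.9 × 600 = 540. The acquirer offers 540 and keeps 600 − 540 = 60.

540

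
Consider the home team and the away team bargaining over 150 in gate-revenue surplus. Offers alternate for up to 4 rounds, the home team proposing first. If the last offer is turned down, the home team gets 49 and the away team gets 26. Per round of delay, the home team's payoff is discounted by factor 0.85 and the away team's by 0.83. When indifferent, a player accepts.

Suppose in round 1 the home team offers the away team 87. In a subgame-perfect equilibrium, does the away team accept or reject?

Accept

Round 4 (the away team proposes): the home team gets 49 if talks fail, so the away team offers 49 and keeps 101.
Round 3 (the home team proposes): the away team can get 101 next round, worth 0.83 × 101 = 83.83 now, so the home team offers 83.83, keeping 66.17.
Round 2 (the away team proposes): the home team can get 66.17 next round, worth 0.85 × 66.17 = 56.2445 now; the away team offers that and keeps 93.7555.
So by rejecting in round 1, the away team gets 93.7555 next round, worth 0.83 × 93.7555 = 77.817065 now.
Offer 87 ≥ 77.817065, so the away team accepts.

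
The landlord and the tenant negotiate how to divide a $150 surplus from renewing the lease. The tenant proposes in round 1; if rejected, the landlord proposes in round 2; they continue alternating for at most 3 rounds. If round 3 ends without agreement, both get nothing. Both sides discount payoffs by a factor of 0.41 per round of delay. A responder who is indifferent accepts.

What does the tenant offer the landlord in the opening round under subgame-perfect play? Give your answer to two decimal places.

36.29

Solve by backward induction from round 3.
Round 3 (the tenant proposes): rejection yields 0 for the landlord; the tenant offers 0 and keeps 150.
Round 2 (the landlord proposes): the tenant can get 150 next round, worth 0.41 × 150 = 61.5 now, so the landlord offers 61.5, keeping 88.5.
Round 1 (the tenant proposes): the landlord can get 88.5 next round, worth 0.41 × 88.5 = 36.285 now, so the tenant offers 36.285, keeping 113.715.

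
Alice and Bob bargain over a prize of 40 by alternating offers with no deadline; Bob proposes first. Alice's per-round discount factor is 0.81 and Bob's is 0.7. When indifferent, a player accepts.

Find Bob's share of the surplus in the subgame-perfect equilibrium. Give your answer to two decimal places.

17.55

When Bob proposes, Alice accepts any offer worth at least 0.81 times what Alice would get by proposing next round; and vice versa.
This gives x = 40 − 0.81y and y = 40 − 0.7x, where x and y are each side's share when it proposes.
Hence (1 − 0.81·0.7)x = 40(1 − 0.81), i.e. 0.433·x = 7.6.
x ≈ 17.5520; Alice's share is 40 − x ≈ 22.4480.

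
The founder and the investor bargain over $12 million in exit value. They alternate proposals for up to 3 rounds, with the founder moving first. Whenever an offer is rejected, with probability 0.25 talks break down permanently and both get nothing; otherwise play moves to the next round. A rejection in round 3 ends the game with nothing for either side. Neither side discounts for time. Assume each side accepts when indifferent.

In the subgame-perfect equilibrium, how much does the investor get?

2.25

By backward induction:
Round 3 (the founder proposes): the investor will accept anything ≥ 0, so the founder offers 0 and keeps 12.
Round 2 (the investor proposes): rejecting gives the founder an expected 0.75 × 12 = 9. The investor offers 9 and keeps 12 − 9 = 3.
Round 1 (the founder proposes): rejecting gives the investor an expected 0.75 × 3 = 2.25; the founder offers that and keeps 9.75.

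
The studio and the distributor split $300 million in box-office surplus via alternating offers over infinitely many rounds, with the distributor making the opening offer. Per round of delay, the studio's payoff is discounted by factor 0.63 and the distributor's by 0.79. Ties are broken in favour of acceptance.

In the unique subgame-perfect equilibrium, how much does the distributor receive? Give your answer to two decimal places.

220.98

When the distributor proposes, the studio accepts any offer worth at least 0.63 times what the studio would get by proposing next round; and vice versa.
This gives x = 300 − 0.63y and y = 300 − 0.79x, where x and y are each side's share when it proposes.
Hence (1 − 0.63·0.79)x = 300(1 − 0.63), i.e. 0.5023·x = 111.
x ≈ 220.9835; the studio's share is 300 − x ≈ 79.0165.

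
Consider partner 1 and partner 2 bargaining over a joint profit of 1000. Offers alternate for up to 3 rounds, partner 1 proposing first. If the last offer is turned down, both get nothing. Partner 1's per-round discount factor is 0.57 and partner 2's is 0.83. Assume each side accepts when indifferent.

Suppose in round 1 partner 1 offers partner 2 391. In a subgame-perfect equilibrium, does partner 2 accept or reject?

Accept

Work out partner 2's continuation value if the offer is rejected.
Round 3 (partner 1 proposes): partner 2 will accept anything ≥ 0, so partner 1 offers 0 and keeps 1000.
Round 2 (partner 2 proposes): partner 1 can get 1000 next round, worth 0.57 × 1000 = 570 now, so partner 2 offers 570, keeping 430.
So by rejecting in round 1, partner 2 gets 430 next round, worth 0.83 × 430 = 356.9 now.
Offer 391 ≥ 356.9, so partner 2 accepts.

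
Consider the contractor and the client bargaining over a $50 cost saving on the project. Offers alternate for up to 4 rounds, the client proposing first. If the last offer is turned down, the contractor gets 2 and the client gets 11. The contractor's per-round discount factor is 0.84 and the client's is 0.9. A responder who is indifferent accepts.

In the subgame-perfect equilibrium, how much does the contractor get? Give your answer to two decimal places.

Round 4 (the contractor proposes): the client gets 11 if talks fail, so the contractor offers 11 and keeps 39.
Round 3 (the client proposes): the contractor can get 39 next round, worth 0.84 × 39 = 32.76 now. The client offers 32.76 and keeps 50 − 32.76 = 17.24.
Round 2 (the contractor proposes): the client can get 17.24 next round, worth 0.9 × 17.24 = 15.516 now. The contractor offers 15.516 and keeps 50 − 15.516 = 34.484.
Round 1 (the client proposes): the contractor can get 34.484 next round, worth 0.84 × 34.484 = 28.96656 now; the client offers that and keeps 21.03344.

28.97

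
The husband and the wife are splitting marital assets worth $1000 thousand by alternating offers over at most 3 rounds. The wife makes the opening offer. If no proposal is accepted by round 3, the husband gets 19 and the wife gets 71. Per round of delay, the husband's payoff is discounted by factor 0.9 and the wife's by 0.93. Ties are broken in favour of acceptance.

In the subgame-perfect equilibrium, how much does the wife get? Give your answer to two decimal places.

Round 3 (the wife proposes): the husband gets 19 if talks fail, so the wife offers 19 and keeps 981.
Round 2 (the husband proposes): the wife can get 981 next round, worth 0.93 × 981 = 912.33 now, so the husband offers 912.33, keeping 87.67.
Round 1 (the wife proposes): the husband can get 87.67 next round, worth 0.9 × 87.67 = 78.903 now, so the wife offers 78.903, keeping 921.097.

921.10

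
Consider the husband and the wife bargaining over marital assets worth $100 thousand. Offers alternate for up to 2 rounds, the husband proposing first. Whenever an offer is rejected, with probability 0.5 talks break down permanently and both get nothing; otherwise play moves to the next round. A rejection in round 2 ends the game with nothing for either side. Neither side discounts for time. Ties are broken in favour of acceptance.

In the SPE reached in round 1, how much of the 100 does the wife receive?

Round 2 (the wife proposes): the husband will accept anything ≥ 0, so the wife offers 0 and keeps 100.
Round 1 (the husband proposes): rejecting gives the wife an expected 0.5 × 100 = 50. The husband offers 50 and keeps 100 − 50 = 50.

50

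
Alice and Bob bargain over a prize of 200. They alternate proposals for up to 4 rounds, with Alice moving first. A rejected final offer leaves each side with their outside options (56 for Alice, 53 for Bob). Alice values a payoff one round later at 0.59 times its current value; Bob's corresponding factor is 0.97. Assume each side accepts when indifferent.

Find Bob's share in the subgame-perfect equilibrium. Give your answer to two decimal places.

Round 4 (Bob proposes): Alice gets 56 if talks fail, so Bob offers 56 and keeps 144.
Round 3 (Alice proposes): Bob can get 144 next round, worth 0.97 × 144 = 139.68 now. Alice offers 139.68 and keeps 200 − 139.68 = 60.32.
Round 2 (Bob proposes): Alice can get 60.32 next round, worth 0.59 × 60.32 = 35.5888 now. Bob offers 35.5888 and keeps 200 − 35.5888 = 164.4112.
Round 1 (Alice proposes): Bob can get 164.4112 next round, worth 0.97 × 164.4112 = 159.478864 now, so Alice offers 159.478864, keeping 40.521136.

159.48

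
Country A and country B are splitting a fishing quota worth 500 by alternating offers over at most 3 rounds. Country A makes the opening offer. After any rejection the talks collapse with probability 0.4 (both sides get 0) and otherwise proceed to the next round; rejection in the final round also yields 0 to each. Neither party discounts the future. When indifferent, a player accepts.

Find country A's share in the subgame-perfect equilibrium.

380

By backward induction:
Round 3 (country A proposes): rejection yields 0 for country B; country A offers 0 and keeps 500.
Round 2 (country B proposes): rejecting gives country A an expected 0.6 × 500 = 300; country B offers that and keeps 200.
Round 1 (country A proposes): rejecting gives country B an expected 0.6 × 200 = 120, so country A offers 120, keeping 380.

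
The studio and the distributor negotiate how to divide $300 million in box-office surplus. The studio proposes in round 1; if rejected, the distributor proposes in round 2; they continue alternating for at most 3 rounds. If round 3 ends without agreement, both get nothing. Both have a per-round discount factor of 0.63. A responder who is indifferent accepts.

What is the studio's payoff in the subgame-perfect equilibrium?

Work backward from the last round.
Round 3 (the studio proposes): rejection yields 0 for the distributor; the studio offers 0 and keeps 300.
Round 2 (the distributor proposes): the studio can get 300 next round, worth 0.63 × 300 = 189 now, so the distributor offers 189, keeping 111.
Round 1 (the studio proposes): the distributor can get 111 next round, worth 0.63 × 111 = 69.93 now, so the studio offers 69.93, keeping 230.07.

230.07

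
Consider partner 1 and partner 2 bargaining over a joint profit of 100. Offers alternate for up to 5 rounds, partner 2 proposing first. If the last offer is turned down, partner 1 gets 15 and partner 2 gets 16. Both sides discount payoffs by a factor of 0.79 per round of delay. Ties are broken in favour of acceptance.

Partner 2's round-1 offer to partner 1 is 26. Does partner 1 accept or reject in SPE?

Round 5 (partner 2 proposes): partner 1 gets 15 if talks fail, so partner 2 offers 15 and keeps 85.
Round 4 (partner 1 proposes): partner 2 can get 85 next round, worth 0.79 × 85 = 67.15 now; partner 1 offers that and keeps 32.85.
Round 3 (partner 2 proposes): partner 1 can get 32.85 next round, worth 0.79 × 32.85 = 25.9515 now, so partner 2 offers 25.9515, keeping 74.0485.
Round 2 (partner 1 proposes): partner 2 can get 74.0485 next round, worth 0.79 × 74.0485 = 58.498315 now; partner 1 offers that and keeps 41.501685.
So by rejecting in round 1, partner 1 gets 41.501685 next round, worth 0.79 × 41.501685 = 32.78633115 now.
Offer 26 < 32.78633115, so partner 1 rejects.

Reject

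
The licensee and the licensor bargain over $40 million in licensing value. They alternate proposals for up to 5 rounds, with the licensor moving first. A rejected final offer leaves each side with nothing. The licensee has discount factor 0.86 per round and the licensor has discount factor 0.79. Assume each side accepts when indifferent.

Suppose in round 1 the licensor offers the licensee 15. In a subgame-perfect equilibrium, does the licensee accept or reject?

Work out the licensee's continuation value if the offer is rejected.
Round 5 (the licensor proposes): rejection yields 0 for the licensee; the licensor offers 0 and keeps 40.
Round 4 (the licensee proposes): the licensor can get 40 next round, worth 0.79 × 40 = 31.6 now. The licensee offers 31.6 and keeps 40 − 31.6 = 8.4.
Round 3 (the licensor proposes): the licensee can get 8.4 next round, worth 0.86 × 8.4 = 7.224 now, so the licensor offers 7.224, keeping 32.776.
Round 2 (the licensee proposes): the licensor can get 32.776 next round, worth 0.79 × 32.776 = 25.89304 now; the licensee offers that and keeps 14.10696.
So by rejecting in round 1, the licensee gets 14.10696 next round, worth 0.86 × 14.10696 = 12.1319856 now.
Offer 15 ≥ 12.1319856, so the licensee accepts.

Accept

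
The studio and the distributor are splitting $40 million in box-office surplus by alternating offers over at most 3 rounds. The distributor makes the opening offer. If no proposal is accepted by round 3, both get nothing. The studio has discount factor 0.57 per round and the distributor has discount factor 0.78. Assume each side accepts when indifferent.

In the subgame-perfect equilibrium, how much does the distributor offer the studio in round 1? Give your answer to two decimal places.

Round 3 (the distributor proposes): rejection yields 0 for the studio; the distributor offers 0 and keeps 40.
Round 2 (the studio proposes): the distributor can get 40 next round, worth 0.78 × 40 = 31.2 now. The studio offers 31.2 and keeps 40 − 31.2 = 8.8.
Round 1 (the distributor proposes): the studio can get 8.8 next round, worth 0.57 × 8.8 = 5.016 now; the distributor offers that and keeps 34.984.

5.02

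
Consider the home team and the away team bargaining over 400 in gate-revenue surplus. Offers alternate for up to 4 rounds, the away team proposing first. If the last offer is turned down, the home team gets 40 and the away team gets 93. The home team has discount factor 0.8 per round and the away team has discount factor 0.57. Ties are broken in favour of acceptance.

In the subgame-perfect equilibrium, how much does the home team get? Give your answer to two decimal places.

Solve by backward induction from round 4.
Round 4 (the home team proposes): the away team gets 93 if talks fail, so the home team offers 93 and keeps 307.
Round 3 (the away team proposes): the home team can get 307 next round, worth 0.8 × 307 = 245.6 now; the away team offers that and keeps 154.4.
Round 2 (the home team proposes): the away team can get 154.4 next round, worth 0.57 × 154.4 = 88.008 now, so the home team offers 88.008, keeping 311.992.
Round 1 (the away team proposes): the home team can get 311.992 next round, worth 0.8 × 311.992 = 249.5936 now; the away team offers that and keeps 150.4064.

249.59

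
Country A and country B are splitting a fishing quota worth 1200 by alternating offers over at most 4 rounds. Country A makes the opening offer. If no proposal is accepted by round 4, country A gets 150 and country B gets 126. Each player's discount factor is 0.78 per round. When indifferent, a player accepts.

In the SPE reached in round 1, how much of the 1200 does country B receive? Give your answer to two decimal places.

704.20

Round 4 (country B proposes): country A gets 150 if talks fail, so country B offers 150 and keeps 1050.
Round 3 (country A proposes): country B can get 1050 next round, worth 0.78 × 1050 = 819 now. Country A offers 819 and keeps 1200 − 819 = 381.
Round 2 (country B proposes): country A can get 381 next round, worth 0.78 × 381 = 297.18 now, so country B offers 297.18, keeping 902.82.
Round 1 (country A proposes): country B can get 902.82 next round, worth 0.78 × 902.82 = 704.1996 now. Country A offers 704.1996 and keeps 1200 − 704.1996 = 495.8004.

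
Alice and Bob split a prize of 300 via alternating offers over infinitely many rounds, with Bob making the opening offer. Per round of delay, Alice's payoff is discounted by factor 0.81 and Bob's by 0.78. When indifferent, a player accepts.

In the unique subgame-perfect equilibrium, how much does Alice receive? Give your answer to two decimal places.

When Bob proposes, Alice accepts any offer worth at least 0.81 times what Alice would get by proposing next round; and vice versa.
This gives x = 300 − 0.81y and y = 300 − 0.78x, where x and y are each side's share when it proposes.
Hence (1 − 0.81·0.78)x = 300(1 − 0.81), i.e. 0.3682·x = 57.
x ≈ 154.8072; Alice's share is 300 − x ≈ 145.1928.

145.19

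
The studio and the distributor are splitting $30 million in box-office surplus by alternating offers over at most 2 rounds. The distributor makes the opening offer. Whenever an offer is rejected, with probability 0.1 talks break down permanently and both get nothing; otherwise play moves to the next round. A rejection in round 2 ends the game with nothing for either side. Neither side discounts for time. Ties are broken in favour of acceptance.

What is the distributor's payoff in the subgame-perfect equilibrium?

3

By backward induction:
Round 2 (the studio proposes): rejection yields 0 for the distributor; the studio offers 0 and keeps 30.
Round 1 (the distributor proposes): rejecting gives the studio an expected 0.9 × 30 = 27, so the distributor offers 27, keeping 3.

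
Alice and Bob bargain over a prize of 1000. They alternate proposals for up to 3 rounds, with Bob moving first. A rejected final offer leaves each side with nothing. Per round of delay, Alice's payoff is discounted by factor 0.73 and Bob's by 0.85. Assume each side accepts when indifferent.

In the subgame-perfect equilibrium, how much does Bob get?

890.5

Round 3 (Bob proposes): rejection yields 0 for Alice; Bob offers 0 and keeps 1000.
Round 2 (Alice proposes): Bob can get 1000 next round, worth 0.85 × 1000 = 850 now, so Alice offers 850, keeping 150.
Round 1 (Bob proposes): Alice can get 150 next round, worth 0.73 × 150 = 109.5 now. Bob offers 109.5 and keeps 1000 − 109.5 = 890.5.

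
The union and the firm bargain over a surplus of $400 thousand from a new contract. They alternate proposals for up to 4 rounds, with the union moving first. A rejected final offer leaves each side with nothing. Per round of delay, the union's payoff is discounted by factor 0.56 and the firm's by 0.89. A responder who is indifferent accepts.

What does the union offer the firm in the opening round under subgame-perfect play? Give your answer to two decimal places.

334.07

Work backward from the last round.
Round 4 (the firm proposes): the union will accept anything ≥ 0, so the firm offers 0 and keeps 400.
Round 3 (the union proposes): the firm can get 400 next round, worth 0.89 × 400 = 356 now. The union offers 356 and keeps 400 − 356 = 44.
Round 2 (the firm proposes): the union can get 44 next round, worth 0.56 × 44 = 24.64 now; the firm offers that and keeps 375.36.
Round 1 (the union proposes): the firm can get 375.36 next round, worth 0.89 × 375.36 = 334.0704 now. The union offers 334.0704 and keeps 400 − 334.0704 = 65.9296.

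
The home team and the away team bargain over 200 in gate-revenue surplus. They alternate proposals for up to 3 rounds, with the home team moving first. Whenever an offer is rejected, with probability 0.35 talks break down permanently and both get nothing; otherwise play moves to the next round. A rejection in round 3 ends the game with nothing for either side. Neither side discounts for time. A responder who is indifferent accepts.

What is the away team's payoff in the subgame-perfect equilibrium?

45.5

By backward induction:
Round 3 (the home team proposes): rejection yields 0 for the away team; the home team offers 0 and keeps 200.
Round 2 (the away team proposes): rejecting gives the home team an expected 0.65 × 200 = 130. The away team offers 130 and keeps 200 − 130 = 70.
Round 1 (the home team proposes): rejecting gives the away team an expected 0.65 × 70 = 45.5. The home team offers 45.5 and keeps 200 − 45.5 = 154.5.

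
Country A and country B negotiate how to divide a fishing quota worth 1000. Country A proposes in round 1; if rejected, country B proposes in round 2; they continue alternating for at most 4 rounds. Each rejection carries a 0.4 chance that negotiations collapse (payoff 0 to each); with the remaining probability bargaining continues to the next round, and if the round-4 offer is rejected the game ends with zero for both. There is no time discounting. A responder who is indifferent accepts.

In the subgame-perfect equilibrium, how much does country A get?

Round 4 (country B proposes): rejection yields 0 for country A; country B offers 0 and keeps 1000.
Round 3 (country A proposes): rejecting gives country B an expected 0.6 × 1000 = 600. Country A offers 600 and keeps 1000 − 600 = 400.
Round 2 (country B proposes): rejecting gives country A an expected 0.6 × 400 = 240. Country B offers 240 and keeps 1000 − 240 = 760.
Round 1 (country A proposes): rejecting gives country B an expected 0.6 × 760 = 456. Country A offers 456 and keeps 1000 − 456 = 544.

544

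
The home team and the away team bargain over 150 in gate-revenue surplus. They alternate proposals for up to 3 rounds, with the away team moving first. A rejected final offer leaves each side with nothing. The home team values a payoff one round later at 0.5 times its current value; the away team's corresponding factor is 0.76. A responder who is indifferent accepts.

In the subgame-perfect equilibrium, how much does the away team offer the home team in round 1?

18

Round 3 (the away team proposes): the home team will accept anything ≥ 0, so the away team offers 0 and keeps 150.
Round 2 (the home team proposes): the away team can get 150 next round, worth 0.76 × 150 = 114 now, so the home team offers 114, keeping 36.
Round 1 (the away team proposes): the home team can get 36 next round, worth 0.5 × 36 = 18 now, so the away team offers 18, keeping 132.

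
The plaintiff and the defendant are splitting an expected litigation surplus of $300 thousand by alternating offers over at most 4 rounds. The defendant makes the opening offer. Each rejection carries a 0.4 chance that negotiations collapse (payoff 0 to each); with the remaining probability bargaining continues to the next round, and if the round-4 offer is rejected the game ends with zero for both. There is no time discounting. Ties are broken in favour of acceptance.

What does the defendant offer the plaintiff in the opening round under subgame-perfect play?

136.8

By backward induction:
Round 4 (the plaintiff proposes): the defendant will accept anything ≥ 0, so the plaintiff offers 0 and keeps 300.
Round 3 (the defendant proposes): rejecting gives the plaintiff an expected 0.6 × 300 = 180; the defendant offers that and keeps 120.
Round 2 (the plaintiff proposes): rejecting gives the defendant an expected 0.6 × 120 = 72, so the plaintiff offers 72, keeping 228.
Round 1 (the defendant proposes): rejecting gives the plaintiff an expected 0.6 × 228 = 136.8. The defendant offers 136.8 and keeps 300 − 136.8 = 163.2.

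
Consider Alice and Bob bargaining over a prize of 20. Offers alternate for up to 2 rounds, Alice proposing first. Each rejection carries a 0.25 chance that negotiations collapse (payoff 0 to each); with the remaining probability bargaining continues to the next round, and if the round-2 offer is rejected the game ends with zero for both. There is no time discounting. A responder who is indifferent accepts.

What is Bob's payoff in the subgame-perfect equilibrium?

15

By backward induction:
Round 2 (Bob proposes): rejection yields 0 for Alice; Bob offers 0 and keeps 20.
Round 1 (Alice proposes): rejecting gives Bob an expected 0.75 × 20 = 15; Alice offers that and keeps 5.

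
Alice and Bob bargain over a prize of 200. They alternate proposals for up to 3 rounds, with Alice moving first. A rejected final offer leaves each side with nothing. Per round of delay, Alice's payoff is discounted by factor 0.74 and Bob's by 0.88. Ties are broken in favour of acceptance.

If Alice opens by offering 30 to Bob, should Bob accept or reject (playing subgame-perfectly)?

Reject

Work out Bob's continuation value if the offer is rejected.
Round 3 (Alice proposes): rejection yields 0 for Bob; Alice offers 0 and keeps 200.
Round 2 (Bob proposes): Alice can get 200 next round, worth 0.74 × 200 = 148 now; Bob offers that and keeps 52.
So by rejecting in round 1, Bob gets 52 next round, worth 0.88 × 52 = 45.76 now.
Offer 30 < 45.76, so Bob rejects.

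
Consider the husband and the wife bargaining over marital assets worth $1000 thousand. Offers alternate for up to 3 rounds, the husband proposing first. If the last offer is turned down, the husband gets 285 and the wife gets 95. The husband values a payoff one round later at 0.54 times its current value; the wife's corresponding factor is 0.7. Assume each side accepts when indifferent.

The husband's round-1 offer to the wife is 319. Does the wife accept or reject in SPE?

Round 3 (the husband proposes): the wife gets 95 if talks fail, so the husband offers 95 and keeps 905.
Round 2 (the wife proposes): the husband can get 905 next round, worth 0.54 × 905 = 488.7 now. The wife offers 488.7 and keeps 1000 − 488.7 = 511.3.
So by rejecting in round 1, the wife gets 511.3 next round, worth 0.7 × 511.3 = 357.91 now.
Offer 319 < 357.91, so the wife rejects.

Reject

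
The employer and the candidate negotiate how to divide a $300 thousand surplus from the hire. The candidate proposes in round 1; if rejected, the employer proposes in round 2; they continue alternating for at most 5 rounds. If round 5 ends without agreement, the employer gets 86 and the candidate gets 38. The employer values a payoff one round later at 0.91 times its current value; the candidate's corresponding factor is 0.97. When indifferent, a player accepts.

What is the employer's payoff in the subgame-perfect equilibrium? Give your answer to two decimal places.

Round 5 (the candidate proposes): the employer gets 86 if talks fail, so the candidate offers 86 and keeps 214.
Round 4 (the employer proposes): the candidate can get 214 next round, worth 0.97 × 214 = 207.58 now. The employer offers 207.58 and keeps 300 − 207.58 = 92.42.
Round 3 (the candidate proposes): the employer can get 92.42 next round, worth 0.91 × 92.42 = 84.1022 now. The candidate offers 84.1022 and keeps 300 − 84.1022 = 215.8978.
Round 2 (the employer proposes): the candidate can get 215.8978 next round, worth 0.97 × 215.8978 = 209.420866 now, so the employer offers 209.420866, keeping 90.579134.
Round 1 (the candidate proposes): the employer can get 90.579134 next round, worth 0.91 × 90.579134 = 82.42701194 now; the candidate offers that and keeps 217.57298806.

82.43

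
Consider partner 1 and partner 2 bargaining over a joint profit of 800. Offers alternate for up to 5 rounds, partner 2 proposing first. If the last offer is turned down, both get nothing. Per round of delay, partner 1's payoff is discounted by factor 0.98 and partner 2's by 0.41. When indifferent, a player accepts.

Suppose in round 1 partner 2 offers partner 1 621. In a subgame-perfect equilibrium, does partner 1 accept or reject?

Work out partner 1's continuation value if the offer is rejected.
Round 5 (partner 2 proposes): rejection yields 0 for partner 1; partner 2 offers 0 and keeps 800.
Round 4 (partner 1 proposes): partner 2 can get 800 next round, worth 0.41 × 800 = 328 now; partner 1 offers that and keeps 472.
Round 3 (partner 2 proposes): partner 1 can get 472 next round, worth 0.98 × 472 = 462.56 now; partner 2 offers that and keeps 337.44.
Round 2 (partner 1 proposes): partner 2 can get 337.44 next round, worth 0.41 × 337.44 = 138.3504 now, so partner 1 offers 138.3504, keeping 661.6496.
So by rejecting in round 1, partner 1 gets 661.6496 next round, worth 0.98 × 661.6496 = 648.416608 now.
Offer 621 < 648.416608, so partner 1 rejects.

Reject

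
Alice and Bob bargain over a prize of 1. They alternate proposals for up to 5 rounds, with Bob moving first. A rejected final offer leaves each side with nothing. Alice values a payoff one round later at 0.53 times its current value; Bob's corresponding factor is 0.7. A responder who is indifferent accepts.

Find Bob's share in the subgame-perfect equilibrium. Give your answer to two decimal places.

Round 5 (Bob proposes): rejection yields 0 for Alice; Bob offers 0 and keeps 1.
Round 4 (Alice proposes): Bob can get 1 next round, worth 0.7 × 1 = 0.7 now, so Alice offers 0.7, keeping 0.3.
Round 3 (Bob proposes): Alice can get 0.3 next round, worth 0.53 × 0.3 = 0.159 now. Bob offers 0.159 and keeps 1 − 0.159 = 0.841.
Round 2 (Alice proposes): Bob can get 0.841 next round, worth 0.7 × 0.841 = 0.5887 now. Alice offers 0.5887 and keeps 1 − 0.5887 = 0.4113.
Round 1 (Bob proposes): Alice can get 0.4113 next round, worth 0.53 × 0.4113 = 0.217989 now; Bob offers that and keeps 0.782011.

0.78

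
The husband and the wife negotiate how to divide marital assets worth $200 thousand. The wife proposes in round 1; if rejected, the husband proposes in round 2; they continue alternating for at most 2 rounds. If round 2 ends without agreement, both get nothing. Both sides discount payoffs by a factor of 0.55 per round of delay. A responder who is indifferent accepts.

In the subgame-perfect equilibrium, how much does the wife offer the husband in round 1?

110

Round 2 (the husband proposes): the wife will accept anything ≥ 0, so the husband offers 0 and keeps 200.
Round 1 (the wife proposes): the husband can get 200 next round, worth 0.55 × 200 = 110 now, so the wife offers 110, keeping 90.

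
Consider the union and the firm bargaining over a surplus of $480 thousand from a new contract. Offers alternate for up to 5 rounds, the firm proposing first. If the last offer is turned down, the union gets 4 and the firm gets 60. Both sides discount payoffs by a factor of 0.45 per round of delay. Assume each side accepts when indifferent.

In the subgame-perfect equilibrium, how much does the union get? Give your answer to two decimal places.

Round 5 (the firm proposes): the union gets 4 if talks fail, so the firm offers 4 and keeps 476.
Round 4 (the union proposes): the firm can get 476 next round, worth 0.45 × 476 = 214.2 now. The union offers 214.2 and keeps 480 − 214.2 = 265.8.
Round 3 (the firm proposes): the union can get 265.8 next round, worth 0.45 × 265.8 = 119.61 now, so the firm offers 119.61, keeping 360.39.
Round 2 (the union proposes): the firm can get 360.39 next round, worth 0.45 × 360.39 = 162.1755 now; the union offers that and keeps 317.8245.
Round 1 (the firm proposes): the union can get 317.8245 next round, worth 0.45 × 317.8245 = 143.021025 now; the firm offers that and keeps 336.978975.

143.02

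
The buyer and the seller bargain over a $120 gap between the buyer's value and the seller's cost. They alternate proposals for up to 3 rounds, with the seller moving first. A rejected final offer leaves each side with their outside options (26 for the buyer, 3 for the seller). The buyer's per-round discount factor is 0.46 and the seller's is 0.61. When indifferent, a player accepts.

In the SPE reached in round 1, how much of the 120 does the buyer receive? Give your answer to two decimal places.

28.82

Round 3 (the seller proposes): the buyer gets 26 if talks fail, so the seller offers 26 and keeps 94.
Round 2 (the buyer proposes): the seller can get 94 next round, worth 0.61 × 94 = 57.34 now; the buyer offers that and keeps 62.66.
Round 1 (the seller proposes): the buyer can get 62.66 next round, worth 0.46 × 62.66 = 28.8236 now. The seller offers 28.8236 and keeps 120 − 28.8236 = 91.1764.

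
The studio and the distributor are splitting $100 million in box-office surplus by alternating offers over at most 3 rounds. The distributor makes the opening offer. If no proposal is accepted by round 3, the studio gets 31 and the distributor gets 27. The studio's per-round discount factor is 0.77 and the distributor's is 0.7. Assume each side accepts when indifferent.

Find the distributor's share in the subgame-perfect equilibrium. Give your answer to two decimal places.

Solve by backward induction from round 3.
Round 3 (the distributor proposes): the studio gets 31 if talks fail, so the distributor offers 31 and keeps 69.
Round 2 (the studio proposes): the distributor can get 69 next round, worth 0.7 × 69 = 48.3 now, so the studio offers 48.3, keeping 51.7.
Round 1 (the distributor proposes): the studio can get 51.7 next round, worth 0.77 × 51.7 = 39.809 now, so the distributor offers 39.809, keeping 60.191.

60.19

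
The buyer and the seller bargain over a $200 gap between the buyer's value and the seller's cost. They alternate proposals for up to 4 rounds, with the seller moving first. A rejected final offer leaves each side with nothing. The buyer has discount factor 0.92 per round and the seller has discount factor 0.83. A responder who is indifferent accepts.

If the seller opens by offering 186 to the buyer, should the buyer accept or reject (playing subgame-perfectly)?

Work out the buyer's continuation value if the offer is rejected.
Round 4 (the buyer proposes): the seller will accept anything ≥ 0, so the buyer offers 0 and keeps 200.
Round 3 (the seller proposes): the buyer can get 200 next round, worth 0.92 × 200 = 184 now. The seller offers 184 and keeps 200 − 184 = 16.
Round 2 (the buyer proposes): the seller can get 16 next round, worth 0.83 × 16 = 13.28 now, so the buyer offers 13.28, keeping 186.72.
So by rejecting in round 1, the buyer gets 186.72 next round, worth 0.92 × 186.72 = 171.7824 now.
Offer 186 ≥ 171.7824, so the buyer accepts.

Accept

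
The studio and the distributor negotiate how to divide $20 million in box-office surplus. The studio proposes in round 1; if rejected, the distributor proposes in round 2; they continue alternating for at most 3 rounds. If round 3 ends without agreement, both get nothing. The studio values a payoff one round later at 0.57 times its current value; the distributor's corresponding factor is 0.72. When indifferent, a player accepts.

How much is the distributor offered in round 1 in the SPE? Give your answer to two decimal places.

Work backward from the last round.
Round 3 (the studio proposes): rejection yields 0 for the distributor; the studio offers 0 and keeps 20.
Round 2 (the distributor proposes): the studio can get 20 next round, worth 0.57 × 20 = 11.4 now, so the distributor offers 11.4, keeping 8.6.
Round 1 (the studio proposes): the distributor can get 8.6 next round, worth 0.72 × 8.6 = 6.192 now, so the studio offers 6.192, keeping 13.808.

6.19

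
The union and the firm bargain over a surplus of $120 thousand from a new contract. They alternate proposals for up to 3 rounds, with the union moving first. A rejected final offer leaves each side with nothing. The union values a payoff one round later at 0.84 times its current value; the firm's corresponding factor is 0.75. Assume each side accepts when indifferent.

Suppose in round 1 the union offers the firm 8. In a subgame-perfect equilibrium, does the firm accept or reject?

Reject

Round 3 (the union proposes): the firm will accept anything ≥ 0, so the union offers 0 and keeps 120.
Round 2 (the firm proposes): the union can get 120 next round, worth 0.84 × 120 = 100.8 now; the firm offers that and keeps 19.2.
So by rejecting in round 1, the firm gets 19.2 next round, worth 0.75 × 19.2 = 14.4 now.
Offer 8 < 14.4, so the firm rejects.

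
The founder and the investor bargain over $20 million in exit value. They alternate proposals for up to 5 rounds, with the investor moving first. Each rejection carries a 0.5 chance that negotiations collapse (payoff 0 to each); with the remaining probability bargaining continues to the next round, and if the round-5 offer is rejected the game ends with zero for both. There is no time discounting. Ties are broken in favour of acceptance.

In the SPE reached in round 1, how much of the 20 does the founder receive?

Round 5 (the investor proposes): rejection yields 0 for the founder; the investor offers 0 and keeps 20.
Round 4 (the founder proposes): rejecting gives the investor an expected 0.5 × 20 = 10. The founder offers 10 and keeps 20 − 10 = 10.
Round 3 (the investor proposes): rejecting gives the founder an expected 0.5 × 10 = 5; the investor offers that and keeps 15.
Round 2 (the founder proposes): rejecting gives the investor an expected 0.5 × 15 = 7.5; the founder offers that and keeps 12.5.
Round 1 (the investor proposes): rejecting gives the founder an expected 0.5 × 12.5 = 6.25; the investor offers that and keeps 13.75.

6.25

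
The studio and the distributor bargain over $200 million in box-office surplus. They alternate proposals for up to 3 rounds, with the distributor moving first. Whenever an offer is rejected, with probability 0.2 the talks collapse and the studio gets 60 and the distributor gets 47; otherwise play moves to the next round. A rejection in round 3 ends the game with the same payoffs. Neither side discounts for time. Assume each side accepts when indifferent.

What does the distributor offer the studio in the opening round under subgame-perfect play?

74.88

Round 3 (the distributor proposes): the studio gets 60 if talks fail, so the distributor offers 60 and keeps 140.
Round 2 (the studio proposes): rejecting gives the distributor an expected 0.8 × 140 + 0.2 × 47 = 121.4, so the studio offers 121.4, keeping 78.6.
Round 1 (the distributor proposes): rejecting gives the studio an expected 0.8 × 78.6 + 0.2 × 60 = 74.88. The distributor offers 74.88 and keeps 200 − 74.88 = 125.12.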